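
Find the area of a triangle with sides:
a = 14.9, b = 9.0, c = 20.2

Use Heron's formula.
s = (14.9 + 9.0 + 20.2)/2 = 44.1/2 = 22.05
s − a = 7.15, s − b = 13.05, s − c = 1.85
s(s−a)(s−b)(s−c) = 22.05·7.15·13.05·1.85 ≈ 3806.25
Area = √3806.25 ≈ 61.6948

Area = 61.69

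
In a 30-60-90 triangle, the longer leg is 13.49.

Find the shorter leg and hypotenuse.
In a 30-60-90 triangle the sides are in ratio 1 : √3 : 2, so short leg = long leg/√3 and hypotenuse = 2·(short leg).
Short leg = 13.49/√3 ≈ 13.49/1.73205 ≈ 7.78846
Hypotenuse = 2·7.78846 ≈ 15.5769

Short leg = 7.788, Hypotenuse = 15.58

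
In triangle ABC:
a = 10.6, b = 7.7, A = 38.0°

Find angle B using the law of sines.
a/sin(A) = b/sin(B)  ⇒  sin(B) = b·sin(A)/a = 7.7·sin(38.0°)/10.6
sin(38.0°) ≈ 0.615661
sin(B) ≈ 7.7·0.615661/10.6 ≈ 4.74059/10.6 ≈ 0.447226
B = arcsin(0.447226) ≈ 26.5658°
(Since b ≤ a we need B ≤ A, so the obtuse alternative 180° − 26.5658° ≈ 153.434° is rejected.)

B = 26.57°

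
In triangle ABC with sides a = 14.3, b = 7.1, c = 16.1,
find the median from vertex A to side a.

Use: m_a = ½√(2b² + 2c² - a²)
m_a = ½√(2·7.1² + 2·16.1² − 14.3²) = ½√(2·50.41 + 2·259.21 − 204.49) = ½√(100.82 + 518.42 − 204.49) = ½√414.75
√414.75 ≈ 20.3654, so m_a ≈ 10.1827

m_a = 10.18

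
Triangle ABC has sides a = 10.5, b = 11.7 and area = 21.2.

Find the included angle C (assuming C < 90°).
Area = ½·a·b·sin(C)  ⇒  sin(C) = 2·Area/(a·b) = 2·21.2/(10.5·11.7) = 42.4/122.85 ≈ 0.345136
C = arcsin(0.345136) ≈ 20.1901° (taking the acute solution since C < 90°)

C = 20.19°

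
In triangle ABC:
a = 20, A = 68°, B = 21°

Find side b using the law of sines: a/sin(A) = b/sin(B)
a/sin(A) = b/sin(B)  ⇒  b = a·sin(B)/sin(A) = 20·sin(21°)/sin(68°)
sin(21°) ≈ 0.358368, sin(68°) ≈ 0.927184
b ≈ 20·0.358368/0.927184 ≈ 7.16736/0.927184 ≈ 7.73025

b = 7.73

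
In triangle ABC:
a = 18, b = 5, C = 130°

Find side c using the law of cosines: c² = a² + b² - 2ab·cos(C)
c² = 18² + 5² − 2·18·5·cos(130°)
cos(130°) ≈ -0.642788
c² ≈ 324 + 25 − 180·(-0.642788) ≈ 349 + 115.702 ≈ 464.702
c ≈ √464.702 ≈ 21.5569

c = 21.56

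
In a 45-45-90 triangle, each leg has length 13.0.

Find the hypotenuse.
In a 45-45-90 triangle the sides are in ratio 1 : 1 : √2, so hypotenuse = leg·√2.
Hypotenuse = 13.0·√2 ≈ 13.0·1.41421 ≈ 18.3848

Hypotenuse = 13.0√2 = 18.38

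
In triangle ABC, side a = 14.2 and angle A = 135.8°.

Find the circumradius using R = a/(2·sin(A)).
R = a/(2·sin(A)) = 14.2/(2·sin(135.8°))
sin(135.8°) ≈ 0.697165
R ≈ 14.2/(2·0.697165) = 14.2/1.39433 ≈ 10.1841

R = 10.18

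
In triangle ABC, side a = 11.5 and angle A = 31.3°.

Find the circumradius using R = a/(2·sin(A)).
R = a/(2·sin(A)) = 11.5/(2·sin(31.3°))
sin(31.3°) ≈ 0.519519
R ≈ 11.5/(2·0.519519) = 11.5/1.03904 ≈ 11.0679

R = 11.07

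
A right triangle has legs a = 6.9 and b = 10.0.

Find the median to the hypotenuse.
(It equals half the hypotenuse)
Hypotenuse c = √(a² + b²) = √(47.61 + 100) = √147.61 ≈ 12.1495
Median to hypotenuse = c/2 ≈ 12.1495/2 ≈ 6.07474

Median = 6.075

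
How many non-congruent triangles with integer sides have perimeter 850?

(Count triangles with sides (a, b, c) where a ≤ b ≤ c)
Let a ≤ b ≤ c with a + b + c = 850. The only binding inequality is a + b > c, i.e. 850 − c > c, so c < 850/2; and c ≥ 850/3 since c is the largest side.
So 284 ≤ c ≤ 424. For each c, b runs from ⌈(850 − c)/2⌉ up to c (then a = 850 − b − c satisfies 1 ≤ a ≤ b automatically), giving c − ⌈(850 − c)/2⌉ + 1 choices.
Summing over c: 2 + 3 + 5 + 6 + … + 210 + 212  (141 terms, c = 284, …, 424) = 15052
Check (closed form: nearest integer to p²/48 for even p, (p+3)²/48 for odd p): 850²/48 = 722500/48 ≈ 15052.08 → 15052

15052 triangles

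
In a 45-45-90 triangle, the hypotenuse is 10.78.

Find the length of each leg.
In a 45-45-90 triangle hypotenuse = leg·√2, so leg = hypotenuse/√2.
Leg = 10.78/√2 ≈ 10.78/1.41421 ≈ 7.62261

Each leg = 7.623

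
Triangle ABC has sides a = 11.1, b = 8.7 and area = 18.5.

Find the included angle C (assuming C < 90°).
Area = ½·a·b·sin(C)  ⇒  sin(C) = 2·Area/(a·b) = 2·18.5/(11.1·8.7) = 37/96.57 ≈ 0.383142
C = arcsin(0.383142) ≈ 22.5284° (taking the acute solution since C < 90°)

C = 22.53°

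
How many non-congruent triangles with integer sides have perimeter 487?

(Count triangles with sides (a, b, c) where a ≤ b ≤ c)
Let a ≤ b ≤ c with a + b + c = 487. The only binding inequality is a + b > c, i.e. 487 − c > c, so c < 487/2; and c ≥ 487/3 since c is the largest side.
So 163 ≤ c ≤ 243. For each c, b runs from ⌈(487 − c)/2⌉ up to c (then a = 487 − b − c satisfies 1 ≤ a ≤ b automatically), giving c − ⌈(487 − c)/2⌉ + 1 choices.
Summing over c: 2 + 3 + 5 + 6 + … + 120 + 122  (81 terms, c = 163, …, 243) = 5002
Check (closed form: nearest integer to p²/48 for even p, (p+3)²/48 for odd p): (487+3)²/48 = 490²/48 = 240100/48 ≈ 5002.08 → 5002

5002 triangles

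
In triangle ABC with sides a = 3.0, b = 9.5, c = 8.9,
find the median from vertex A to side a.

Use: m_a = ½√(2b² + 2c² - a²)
m_a = ½√(2·9.5² + 2·8.9² − 3.0²) = ½√(2·90.25 + 2·79.21 − 9) = ½√(180.5 + 158.42 − 9) = ½√329.92
√329.92 ≈ 18.1637, so m_a ≈ 9.08185

m_a = 9.082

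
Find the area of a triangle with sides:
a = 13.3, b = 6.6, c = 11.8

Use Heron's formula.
s = (13.3 + 6.6 + 11.8)/2 = 31.7/2 = 15.85
s − a = 2.55, s − b = 9.25, s − c = 4.05
s(s−a)(s−b)(s−c) = 15.85·2.55·9.25·4.05 ≈ 1514.14
Area = √1514.14 ≈ 38.912

Area = 38.91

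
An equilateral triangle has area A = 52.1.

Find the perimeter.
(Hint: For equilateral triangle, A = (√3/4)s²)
A = (√3/4)s²  ⇒  s² = 4A/√3 = 4·52.1/√3 = 208.4/1.73205 ≈ 120.32
s ≈ √120.32 ≈ 10.969
Perimeter = 3s ≈ 3·10.969 ≈ 32.9071

Perimeter = 32.91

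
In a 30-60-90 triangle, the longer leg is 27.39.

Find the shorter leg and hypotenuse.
In a 30-60-90 triangle the sides are in ratio 1 : √3 : 2, so short leg = long leg/√3 and hypotenuse = 2·(short leg).
Short leg = 27.39/√3 ≈ 27.39/1.73205 ≈ 15.8136
Hypotenuse = 2·15.8136 ≈ 31.6272

Short leg = 15.81, Hypotenuse = 31.63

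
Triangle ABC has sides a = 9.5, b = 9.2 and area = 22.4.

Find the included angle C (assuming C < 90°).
Area = ½·a·b·sin(C)  ⇒  sin(C) = 2·Area/(a·b) = 2·22.4/(9.5·9.2) = 44.8/87.4 ≈ 0.512586
C = arcsin(0.512586) ≈ 30.8362° (taking the acute solution since C < 90°)

C = 30.84°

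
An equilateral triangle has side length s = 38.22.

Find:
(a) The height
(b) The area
(a) The height splits the triangle into two 30-60-90 halves: h = s·√3/2 = 38.22·1.73205/2 ≈ 66.199/2 ≈ 33.0995
(b) Area = (√3/4)·s² = (√3/4)·38.22² = (√3/4)·1460.7684 ≈ 0.433013·1460.7684 ≈ 632.531

Height = 33.1, Area = 632.5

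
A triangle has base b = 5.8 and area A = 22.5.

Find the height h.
A = ½·b·h  ⇒  h = 2A/b = 2·22.5/5.8 = 45/5.8 ≈ 7.75862

h = 7.759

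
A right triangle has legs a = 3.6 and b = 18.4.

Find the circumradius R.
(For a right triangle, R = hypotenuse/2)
Hypotenuse c = √(a² + b²) = √(12.96 + 338.56) = √351.52 ≈ 18.7489
R = c/2 ≈ 18.7489/2 ≈ 9.37443

R = 9.374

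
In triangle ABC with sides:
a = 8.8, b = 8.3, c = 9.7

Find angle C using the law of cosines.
c² = a² + b² − 2ab·cos(C)  ⇒  cos(C) = (a² + b² − c²)/(2ab)
cos(C) = (8.8² + 8.3² − 9.7²)/(2·8.8·8.3) = (77.44 + 68.89 − 94.09)/146.08 = 52.24/146.08 ≈ 0.357612
C = arccos(0.357612) ≈ 69.0464°

C = 69.05°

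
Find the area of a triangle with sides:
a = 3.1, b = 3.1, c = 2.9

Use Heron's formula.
s = (3.1 + 3.1 + 2.9)/2 = 9.1/2 = 4.55
s − a = 1.45, s − b = 1.45, s − c = 1.65
s(s−a)(s−b)(s−c) = 4.55·1.45·1.45·1.65 ≈ 15.7845
Area = √15.7845 ≈ 3.97297

Area = 3.973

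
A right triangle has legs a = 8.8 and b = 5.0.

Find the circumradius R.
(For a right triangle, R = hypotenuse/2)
Hypotenuse c = √(a² + b²) = √(77.44 + 25) = √102.44 ≈ 10.1213
R = c/2 ≈ 10.1213/2 ≈ 5.06063

R = 5.061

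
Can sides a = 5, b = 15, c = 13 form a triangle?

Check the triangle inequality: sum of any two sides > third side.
a + b vs c: 5 + 15 = 20 > 13  ✓
a + c vs b: 5 + 13 = 18 > 15  ✓
b + c vs a: 15 + 13 = 28 > 5  ✓

Yes, triangle inequality satisfied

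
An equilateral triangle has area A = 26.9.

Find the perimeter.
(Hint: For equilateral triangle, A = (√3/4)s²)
A = (√3/4)s²  ⇒  s² = 4A/√3 = 4·26.9/√3 = 107.6/1.73205 ≈ 62.1229
s ≈ √62.1229 ≈ 7.88181
Perimeter = 3s ≈ 3·7.88181 ≈ 23.6454

Perimeter = 23.65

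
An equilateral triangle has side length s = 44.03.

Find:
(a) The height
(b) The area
(a) The height splits the triangle into two 30-60-90 halves: h = s·√3/2 = 44.03·1.73205/2 ≈ 76.2622/2 ≈ 38.1311
(b) Area = (√3/4)·s² = (√3/4)·44.03² = (√3/4)·1938.6409 ≈ 0.433013·1938.6409 ≈ 839.456

Height = 38.13, Area = 839.5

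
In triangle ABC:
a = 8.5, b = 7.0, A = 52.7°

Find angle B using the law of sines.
a/sin(A) = b/sin(B)  ⇒  sin(B) = b·sin(A)/a = 7.0·sin(52.7°)/8.5
sin(52.7°) ≈ 0.795473
sin(B) ≈ 7.0·0.795473/8.5 ≈ 5.56831/8.5 ≈ 0.655096
B = arcsin(0.655096) ≈ 40.9269°
(Since b ≤ a we need B ≤ A, so the obtuse alternative 180° − 40.9269° ≈ 139.073° is rejected.)

B = 40.93°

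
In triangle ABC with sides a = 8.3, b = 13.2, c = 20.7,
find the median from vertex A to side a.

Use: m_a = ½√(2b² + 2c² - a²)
m_a = ½√(2·13.2² + 2·20.7² − 8.3²) = ½√(2·174.24 + 2·428.49 − 68.89) = ½√(348.48 + 856.98 − 68.89) = ½√1136.57
√1136.57 ≈ 33.7131, so m_a ≈ 16.8565

m_a = 16.86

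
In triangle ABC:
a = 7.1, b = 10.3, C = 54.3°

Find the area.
Two sides and the included angle (SAS): A = ½·a·b·sin(C) = ½·7.1·10.3·sin(54.3°)
sin(54.3°) ≈ 0.812084
A ≈ ½·73.13·0.812084 = 36.565·0.812084 ≈ 29.6938

Area = 29.69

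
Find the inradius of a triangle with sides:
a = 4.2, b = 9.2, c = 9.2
r = Area/s where s is the semi-perimeter.
s = (4.2 + 9.2 + 9.2)/2 = 22.6/2 = 11.3
Area = √(s(s−a)(s−b)(s−c)) = √(11.3·7.1·2.1·2.1) ≈ √353.814 ≈ 18.81
r ≈ 18.81/11.3 ≈ 1.6646

r = 1.665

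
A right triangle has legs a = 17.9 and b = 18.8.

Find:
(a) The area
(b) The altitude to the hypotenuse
(a) The legs are perpendicular, so Area = ½·a·b = ½·17.9·18.8 = ½·336.52 = 168.26
(b) Hypotenuse c = √(a² + b²) = √(320.41 + 353.44) = √673.85 ≈ 25.9586
    Area = ½·c·h_c  ⇒  h_c = 2·Area/c = 336.52/25.9586 ≈ 12.9637

Area = 168.26, h_c = 12.96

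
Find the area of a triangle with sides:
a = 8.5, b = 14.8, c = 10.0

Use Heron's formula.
s = (8.5 + 14.8 + 10.0)/2 = 33.3/2 = 16.65
s − a = 8.15, s − b = 1.85, s − c = 6.65
s(s−a)(s−b)(s−c) = 16.65·8.15·1.85·6.65 ≈ 1669.42
Area = √1669.42 ≈ 40.8585

Area = 40.86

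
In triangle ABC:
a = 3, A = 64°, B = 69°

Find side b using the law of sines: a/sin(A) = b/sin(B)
a/sin(A) = b/sin(B)  ⇒  b = a·sin(B)/sin(A) = 3·sin(69°)/sin(64°)
sin(69°) ≈ 0.93358, sin(64°) ≈ 0.898794
b ≈ 3·0.93358/0.898794 ≈ 2.80074/0.898794 ≈ 3.11611

b = 3.116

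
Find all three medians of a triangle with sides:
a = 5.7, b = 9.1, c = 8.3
Median formula: m_a = ½√(2b² + 2c² − a²) (and cyclically). a² = 32.49, b² = 82.81, c² = 68.89.
m_a = ½√(2·82.81 + 2·68.89 − 32.49) = ½√270.91 ≈ ½·16.4593 ≈ 8.22967
m_b = ½√(2·32.49 + 2·68.89 − 82.81) = ½√119.95 ≈ ½·10.9522 ≈ 5.47608
m_c = ½√(2·32.49 + 2·82.81 − 68.89) = ½√161.71 ≈ ½·12.7165 ≈ 6.35826

m_a = 8.23, m_b = 5.476, m_c = 6.358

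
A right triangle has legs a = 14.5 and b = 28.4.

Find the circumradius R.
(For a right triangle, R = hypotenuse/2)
Hypotenuse c = √(a² + b²) = √(210.25 + 806.56) = √1016.81 ≈ 31.8875
R = c/2 ≈ 31.8875/2 ≈ 15.9437

R = 15.94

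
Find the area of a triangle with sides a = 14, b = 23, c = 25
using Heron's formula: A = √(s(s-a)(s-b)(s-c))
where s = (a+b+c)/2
s = (14 + 23 + 25)/2 = 62/2 = 31
s − a = 17, s − b = 8, s − c = 6
s(s−a)(s−b)(s−c) = 31·17·8·6 = 25296
Area = √25296 ≈ 159.047

s = 31.0, Area = 159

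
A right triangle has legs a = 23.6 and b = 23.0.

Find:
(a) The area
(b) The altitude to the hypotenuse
(a) The legs are perpendicular, so Area = ½·a·b = ½·23.6·23.0 = ½·542.8 = 271.4
(b) Hypotenuse c = √(a² + b²) = √(556.96 + 529) = √1085.96 ≈ 32.9539
    Area = ½·c·h_c  ⇒  h_c = 2·Area/c = 542.8/32.9539 ≈ 16.4715

Area = 271.4, h_c = 16.47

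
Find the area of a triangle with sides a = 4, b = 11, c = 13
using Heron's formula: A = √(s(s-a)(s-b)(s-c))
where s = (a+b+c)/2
s = (4 + 11 + 13)/2 = 28/2 = 14
s − a = 10, s − b = 3, s − c = 1
s(s−a)(s−b)(s−c) = 14·10·3·1 = 420
Area = √420 ≈ 20.4939

s = 14.0, Area = 20.49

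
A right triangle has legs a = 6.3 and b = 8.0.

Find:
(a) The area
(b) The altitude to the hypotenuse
(a) The legs are perpendicular, so Area = ½·a·b = ½·6.3·8.0 = ½·50.4 = 25.2
(b) Hypotenuse c = √(a² + b²) = √(39.69 + 64) = √103.69 ≈ 10.1828
    Area = ½·c·h_c  ⇒  h_c = 2·Area/c = 50.4/10.1828 ≈ 4.94951

Area = 25.2, h_c = 4.95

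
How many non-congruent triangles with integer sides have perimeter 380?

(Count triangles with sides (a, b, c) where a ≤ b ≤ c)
Let a ≤ b ≤ c with a + b + c = 380. The only binding inequality is a + b > c, i.e. 380 − c > c, so c < 380/2; and c ≥ 380/3 since c is the largest side.
So 127 ≤ c ≤ 189. For each c, b runs from ⌈(380 − c)/2⌉ up to c (then a = 380 − b − c satisfies 1 ≤ a ≤ b automatically), giving c − ⌈(380 − c)/2⌉ + 1 choices.
Summing over c: 1 + 3 + 4 + 6 + … + 93 + 94  (63 terms, c = 127, …, 189) = 3008
Check (closed form: nearest integer to p²/48 for even p, (p+3)²/48 for odd p): 380²/48 = 144400/48 ≈ 3008.33 → 3008

3008 triangles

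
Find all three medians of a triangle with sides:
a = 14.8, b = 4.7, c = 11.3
Median formula: m_a = ½√(2b² + 2c² − a²) (and cyclically). a² = 219.04, b² = 22.09, c² = 127.69.
m_a = ½√(2·22.09 + 2·127.69 − 219.04) = ½√80.52 ≈ ½·8.97329 ≈ 4.48665
m_b = ½√(2·219.04 + 2·127.69 − 22.09) = ½√671.37 ≈ ½·25.9108 ≈ 12.9554
m_c = ½√(2·219.04 + 2·22.09 − 127.69) = ½√354.57 ≈ ½·18.83 ≈ 9.41501

m_a = 4.487, m_b = 12.96, m_c = 9.415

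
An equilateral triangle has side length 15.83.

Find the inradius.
r = Area/s with s the semi-perimeter.
Area = (√3/4)·15.83² = (√3/4)·250.5889 ≈ 0.433013·250.5889 ≈ 108.508
s = 3·15.83/2 = 23.745
r ≈ 108.508/23.745 ≈ 4.56973
(Equivalently r = side/(2√3) = 15.83/3.4641 ≈ 4.56973.)

r = 4.57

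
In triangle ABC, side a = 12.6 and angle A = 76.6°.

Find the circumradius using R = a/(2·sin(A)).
R = a/(2·sin(A)) = 12.6/(2·sin(76.6°))
sin(76.6°) ≈ 0.972776
R ≈ 12.6/(2·0.972776) = 12.6/1.94555 ≈ 6.47631

R = 6.476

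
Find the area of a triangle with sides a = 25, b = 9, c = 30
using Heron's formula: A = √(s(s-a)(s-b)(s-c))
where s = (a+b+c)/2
s = (25 + 9 + 30)/2 = 64/2 = 32
s − a = 7, s − b = 23, s − c = 2
s(s−a)(s−b)(s−c) = 32·7·23·2 = 10304
Area = √10304 ≈ 101.509

s = 32.0, Area = 101.5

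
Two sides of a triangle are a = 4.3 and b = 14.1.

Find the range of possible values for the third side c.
Triangle inequality: |a − b| < c < a + b
|a − b| = |4.3 − 14.1| = 9.8
a + b = 4.3 + 14.1 = 18.4

9.8 < c < 18.4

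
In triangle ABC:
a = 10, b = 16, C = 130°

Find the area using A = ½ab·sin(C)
A = ½·a·b·sin(C) = ½·10·16·sin(130°)
sin(130°) ≈ 0.766044
A ≈ ½·160·0.766044 = 80·0.766044 ≈ 61.2836

Area = 61.28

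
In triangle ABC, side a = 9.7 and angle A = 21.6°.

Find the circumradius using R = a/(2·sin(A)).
R = a/(2·sin(A)) = 9.7/(2·sin(21.6°))
sin(21.6°) ≈ 0.368125
R ≈ 9.7/(2·0.368125) = 9.7/0.736249 ≈ 13.1749

R = 13.17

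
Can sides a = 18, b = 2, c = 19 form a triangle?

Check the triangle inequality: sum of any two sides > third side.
a + b vs c: 18 + 2 = 20 > 19  ✓
a + c vs b: 18 + 19 = 37 > 2  ✓
b + c vs a: 2 + 19 = 21 > 18  ✓

Yes, triangle inequality satisfied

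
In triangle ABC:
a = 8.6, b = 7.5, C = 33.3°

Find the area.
Two sides and the included angle (SAS): A = ½·a·b·sin(C) = ½·8.6·7.5·sin(33.3°)
sin(33.3°) ≈ 0.549023
A ≈ ½·64.5·0.549023 = 32.25·0.549023 ≈ 17.706

Area = 17.71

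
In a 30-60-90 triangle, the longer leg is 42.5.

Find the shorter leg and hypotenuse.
In a 30-60-90 triangle the sides are in ratio 1 : √3 : 2, so short leg = long leg/√3 and hypotenuse = 2·(short leg).
Short leg = 42.5/√3 ≈ 42.5/1.73205 ≈ 24.5374
Hypotenuse = 2·24.5374 ≈ 49.0748

Short leg = 24.54, Hypotenuse = 49.07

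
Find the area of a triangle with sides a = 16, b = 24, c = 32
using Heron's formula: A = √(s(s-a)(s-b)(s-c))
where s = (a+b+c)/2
s = (16 + 24 + 32)/2 = 72/2 = 36
s − a = 20, s − b = 12, s − c = 4
s(s−a)(s−b)(s−c) = 36·20·12·4 = 34560
Area = √34560 ≈ 185.903

s = 36.0, Area = 185.9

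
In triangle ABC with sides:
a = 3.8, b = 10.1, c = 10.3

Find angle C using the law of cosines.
c² = a² + b² − 2ab·cos(C)  ⇒  cos(C) = (a² + b² − c²)/(2ab)
cos(C) = (3.8² + 10.1² − 10.3²)/(2·3.8·10.1) = (14.44 + 102.01 − 106.09)/76.76 = 10.36/76.76 ≈ 0.134966
C = arccos(0.134966) ≈ 82.2433°

C = 82.24°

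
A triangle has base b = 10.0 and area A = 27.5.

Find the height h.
A = ½·b·h  ⇒  h = 2A/b = 2·27.5/10.0 = 55/10.0 ≈ 5.5

h = 5.5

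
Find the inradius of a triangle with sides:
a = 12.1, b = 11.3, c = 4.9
r = Area/s where s is the semi-perimeter.
s = (12.1 + 11.3 + 4.9)/2 = 28.3/2 = 14.15
Area = √(s(s−a)(s−b)(s−c)) = √(14.15·2.05·2.85·9.25) ≈ √764.71 ≈ 27.6534
r ≈ 27.6534/14.15 ≈ 1.9543

r = 1.954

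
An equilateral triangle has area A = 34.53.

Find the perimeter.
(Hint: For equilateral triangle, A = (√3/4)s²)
A = (√3/4)s²  ⇒  s² = 4A/√3 = 4·34.53/√3 = 138.12/1.73205 ≈ 79.7436
s ≈ √79.7436 ≈ 8.92993
Perimeter = 3s ≈ 3·8.92993 ≈ 26.7898

Perimeter = 26.79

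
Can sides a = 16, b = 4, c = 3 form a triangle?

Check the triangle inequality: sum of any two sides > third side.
a + b vs c: 16 + 4 = 20 > 3  ✓
a + c vs b: 16 + 3 = 19 > 4  ✓
b + c vs a: 4 + 3 = 7 ≤ 16  ✗

No: 4 + 3 = 7 is not > 16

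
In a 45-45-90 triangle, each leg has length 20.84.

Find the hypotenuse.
In a 45-45-90 triangle the sides are in ratio 1 : 1 : √2, so hypotenuse = leg·√2.
Hypotenuse = 20.84·√2 ≈ 20.84·1.41421 ≈ 29.4722

Hypotenuse = 20.84√2 = 29.47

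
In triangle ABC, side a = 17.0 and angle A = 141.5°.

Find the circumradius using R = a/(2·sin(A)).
R = a/(2·sin(A)) = 17.0/(2·sin(141.5°))
sin(141.5°) ≈ 0.622515
R ≈ 17.0/(2·0.622515) = 17.0/1.24503 ≈ 13.6543

R = 13.65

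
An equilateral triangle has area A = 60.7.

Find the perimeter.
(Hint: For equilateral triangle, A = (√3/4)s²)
A = (√3/4)s²  ⇒  s² = 4A/√3 = 4·60.7/√3 = 242.8/1.73205 ≈ 140.181
s ≈ √140.181 ≈ 11.8398
Perimeter = 3s ≈ 3·11.8398 ≈ 35.5194

Perimeter = 35.52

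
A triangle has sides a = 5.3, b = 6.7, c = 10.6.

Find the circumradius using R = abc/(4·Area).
First find the area with Heron's formula.
s = (5.3 + 6.7 + 10.6)/2 = 11.3
Area = √(s(s−a)(s−b)(s−c)) = √(11.3·6·4.6·0.7) ≈ √218.316 ≈ 14.7755
abc = 5.3·6.7·10.6 = 376.406
R = abc/(4·Area) ≈ 376.406/(4·14.7755) = 376.406/59.1021 ≈ 6.36874

R = 6.369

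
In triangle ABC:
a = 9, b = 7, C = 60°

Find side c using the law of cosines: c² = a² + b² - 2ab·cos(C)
c² = 9² + 7² − 2·9·7·cos(60°)
cos(60°) ≈ 0.5
c² ≈ 81 + 49 − 126·(0.5) ≈ 130 − 63 ≈ 67
c ≈ √67 ≈ 8.18535

c = 8.185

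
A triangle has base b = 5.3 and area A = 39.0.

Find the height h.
A = ½·b·h  ⇒  h = 2A/b = 2·39.0/5.3 = 78/5.3 ≈ 14.717

h = 14.72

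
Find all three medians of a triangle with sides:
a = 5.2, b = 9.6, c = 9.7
Median formula: m_a = ½√(2b² + 2c² − a²) (and cyclically). a² = 27.04, b² = 92.16, c² = 94.09.
m_a = ½√(2·92.16 + 2·94.09 − 27.04) = ½√345.46 ≈ ½·18.5866 ≈ 9.29328
m_b = ½√(2·27.04 + 2·94.09 − 92.16) = ½√150.1 ≈ ½·12.2515 ≈ 6.12577
m_c = ½√(2·27.04 + 2·92.16 − 94.09) = ½√144.31 ≈ ½·12.0129 ≈ 6.00645

m_a = 9.293, m_b = 6.126, m_c = 6.006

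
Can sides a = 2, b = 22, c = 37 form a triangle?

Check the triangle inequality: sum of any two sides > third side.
a + b vs c: 2 + 22 = 24 ≤ 37  ✗
a + c vs b: 2 + 37 = 39 > 22  ✓
b + c vs a: 22 + 37 = 59 > 2  ✓

No: 2 + 22 = 24 is not > 37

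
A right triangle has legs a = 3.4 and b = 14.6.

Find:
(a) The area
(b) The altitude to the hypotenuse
(a) The legs are perpendicular, so Area = ½·a·b = ½·3.4·14.6 = ½·49.64 = 24.82
(b) Hypotenuse c = √(a² + b²) = √(11.56 + 213.16) = √224.72 ≈ 14.9907
    Area = ½·c·h_c  ⇒  h_c = 2·Area/c = 49.64/14.9907 ≈ 3.31139

Area = 24.82, h_c = 3.311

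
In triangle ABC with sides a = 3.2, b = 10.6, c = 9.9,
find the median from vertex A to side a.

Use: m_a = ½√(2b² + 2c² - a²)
m_a = ½√(2·10.6² + 2·9.9² − 3.2²) = ½√(2·112.36 + 2·98.01 − 10.24) = ½√(224.72 + 196.02 − 10.24) = ½√410.5
√410.5 ≈ 20.2608, so m_a ≈ 10.1304

m_a = 10.13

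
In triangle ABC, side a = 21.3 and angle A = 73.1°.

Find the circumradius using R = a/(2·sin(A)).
R = a/(2·sin(A)) = 21.3/(2·sin(73.1°))
sin(73.1°) ≈ 0.956814
R ≈ 21.3/(2·0.956814) = 21.3/1.91363 ≈ 11.1307

R = 11.13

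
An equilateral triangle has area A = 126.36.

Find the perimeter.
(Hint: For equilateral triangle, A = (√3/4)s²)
A = (√3/4)s²  ⇒  s² = 4A/√3 = 4·126.36/√3 = 505.44/1.73205 ≈ 291.816
s ≈ √291.816 ≈ 17.0826
Perimeter = 3s ≈ 3·17.0826 ≈ 51.2479

Perimeter = 51.25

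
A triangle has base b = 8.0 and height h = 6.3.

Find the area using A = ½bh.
A = ½·b·h = ½·8.0·6.3 = ½·50.4 = 25.2

Area = 25.2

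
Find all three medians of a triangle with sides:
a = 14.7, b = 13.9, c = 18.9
Median formula: m_a = ½√(2b² + 2c² − a²) (and cyclically). a² = 216.09, b² = 193.21, c² = 357.21.
m_a = ½√(2·193.21 + 2·357.21 − 216.09) = ½√884.75 ≈ ½·29.7447 ≈ 14.8724
m_b = ½√(2·216.09 + 2·357.21 − 193.21) = ½√953.39 ≈ ½·30.877 ≈ 15.4385
m_c = ½√(2·216.09 + 2·193.21 − 357.21) = ½√461.39 ≈ ½·21.48 ≈ 10.74

m_a = 14.87, m_b = 15.44, m_c = 10.74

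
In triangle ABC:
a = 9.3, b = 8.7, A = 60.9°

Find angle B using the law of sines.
a/sin(A) = b/sin(B)  ⇒  sin(B) = b·sin(A)/a = 8.7·sin(60.9°)/9.3
sin(60.9°) ≈ 0.873772
sin(B) ≈ 8.7·0.873772/9.3 ≈ 7.60182/9.3 ≈ 0.8174
B = arcsin(0.8174) ≈ 54.8253°
(Since b ≤ a we need B ≤ A, so the obtuse alternative 180° − 54.8253° ≈ 125.175° is rejected.)

B = 54.83°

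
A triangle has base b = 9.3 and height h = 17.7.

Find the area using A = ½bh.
A = ½·b·h = ½·9.3·17.7 = ½·164.61 = 82.305

Area = 82.305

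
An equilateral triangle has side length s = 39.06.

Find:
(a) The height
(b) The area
(a) The height splits the triangle into two 30-60-90 halves: h = s·√3/2 = 39.06·1.73205/2 ≈ 67.6539/2 ≈ 33.827
(b) Area = (√3/4)·s² = (√3/4)·39.06² = (√3/4)·1525.6836 ≈ 0.433013·1525.6836 ≈ 660.64

Height = 33.83, Area = 660.6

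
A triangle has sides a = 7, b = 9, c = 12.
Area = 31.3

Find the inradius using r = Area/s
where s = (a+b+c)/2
s = (7 + 9 + 12)/2 = 28/2 = 14
r = Area/s = 31.3/14 ≈ 2.23571

r = 2.236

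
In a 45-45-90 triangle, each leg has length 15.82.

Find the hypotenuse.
In a 45-45-90 triangle the sides are in ratio 1 : 1 : √2, so hypotenuse = leg·√2.
Hypotenuse = 15.82·√2 ≈ 15.82·1.41421 ≈ 22.3729

Hypotenuse = 15.82√2 = 22.37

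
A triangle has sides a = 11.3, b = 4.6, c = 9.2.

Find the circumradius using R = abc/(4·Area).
First find the area with Heron's formula.
s = (11.3 + 4.6 + 9.2)/2 = 12.55
Area = √(s(s−a)(s−b)(s−c)) = √(12.55·1.25·7.95·3.35) ≈ √417.797 ≈ 20.4401
abc = 11.3·4.6·9.2 = 478.216
R = abc/(4·Area) ≈ 478.216/(4·20.4401) = 478.216/81.7604 ≈ 5.849

R = 5.849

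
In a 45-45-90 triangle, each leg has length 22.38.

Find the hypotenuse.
In a 45-45-90 triangle the sides are in ratio 1 : 1 : √2, so hypotenuse = leg·√2.
Hypotenuse = 22.38·√2 ≈ 22.38·1.41421 ≈ 31.6501

Hypotenuse = 22.38√2 = 31.65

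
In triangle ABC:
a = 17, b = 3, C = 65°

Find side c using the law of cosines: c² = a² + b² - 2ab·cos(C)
c² = 17² + 3² − 2·17·3·cos(65°)
cos(65°) ≈ 0.422618
c² ≈ 289 + 9 − 102·(0.422618) ≈ 298 − 43.1071 ≈ 254.893
c ≈ √254.893 ≈ 15.9654

c = 15.97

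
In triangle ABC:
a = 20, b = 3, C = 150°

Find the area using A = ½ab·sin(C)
A = ½·a·b·sin(C) = ½·20·3·sin(150°)
sin(150°) ≈ 0.5
A ≈ ½·60·0.5 = 30·0.5 ≈ 15

Area = 15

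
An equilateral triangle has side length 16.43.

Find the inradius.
r = Area/s with s the semi-perimeter.
Area = (√3/4)·16.43² = (√3/4)·269.9449 ≈ 0.433013·269.9449 ≈ 116.89
s = 3·16.43/2 = 24.645
r ≈ 116.89/24.645 ≈ 4.74293
(Equivalently r = side/(2√3) = 16.43/3.4641 ≈ 4.74293.)

r = 4.743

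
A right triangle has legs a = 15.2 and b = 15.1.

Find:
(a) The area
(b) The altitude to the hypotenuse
(a) The legs are perpendicular, so Area = ½·a·b = ½·15.2·15.1 = ½·229.52 = 114.76
(b) Hypotenuse c = √(a² + b²) = √(231.04 + 228.01) = √459.05 ≈ 21.4255
    Area = ½·c·h_c  ⇒  h_c = 2·Area/c = 229.52/21.4255 ≈ 10.7125

Area = 114.76, h_c = 10.71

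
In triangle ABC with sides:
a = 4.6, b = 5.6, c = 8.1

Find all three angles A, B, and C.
Law of cosines for each angle (a² = 21.16, b² = 31.36, c² = 65.61):
cos(A) = (b² + c² − a²)/(2bc) = (31.36 + 65.61 − 21.16)/(2·5.6·8.1) = 75.81/90.72 ≈ 0.835648  ⇒  A ≈ 33.3166°
cos(B) = (a² + c² − b²)/(2ac) = (21.16 + 65.61 − 31.36)/(2·4.6·8.1) = 55.41/74.52 ≈ 0.743559  ⇒  B ≈ 41.9645°
cos(C) = (a² + b² − c²)/(2ab) = (21.16 + 31.36 − 65.61)/(2·4.6·5.6) = -13.09/51.52 ≈ -0.254076  ⇒  C ≈ 104.719°
Check: A + B + C ≈ 180°

A = 33.32°, B = 41.96°, C = 104.7°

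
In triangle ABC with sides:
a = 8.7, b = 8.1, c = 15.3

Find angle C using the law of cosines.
c² = a² + b² − 2ab·cos(C)  ⇒  cos(C) = (a² + b² − c²)/(2ab)
cos(C) = (8.7² + 8.1² − 15.3²)/(2·8.7·8.1) = (75.69 + 65.61 − 234.09)/140.94 = -92.79/140.94 ≈ -0.658365
C = arccos(-0.658365) ≈ 131.175°

C = 131.2°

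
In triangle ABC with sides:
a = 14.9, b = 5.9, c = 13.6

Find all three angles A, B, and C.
Law of cosines for each angle (a² = 222.01, b² = 34.81, c² = 184.96):
cos(A) = (b² + c² − a²)/(2bc) = (34.81 + 184.96 − 222.01)/(2·5.9·13.6) = -2.24/160.48 ≈ -0.0139581  ⇒  A ≈ 90.7998°
cos(B) = (a² + c² − b²)/(2ac) = (222.01 + 184.96 − 34.81)/(2·14.9·13.6) = 372.16/405.28 ≈ 0.918279  ⇒  B ≈ 23.3243°
cos(C) = (a² + b² − c²)/(2ab) = (222.01 + 34.81 − 184.96)/(2·14.9·5.9) = 71.86/175.82 ≈ 0.408713  ⇒  C ≈ 65.876°
Check: A + B + C ≈ 180°

A = 90.8°, B = 23.32°, C = 65.88°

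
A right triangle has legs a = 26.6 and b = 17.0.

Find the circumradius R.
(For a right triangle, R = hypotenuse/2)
Hypotenuse c = √(a² + b²) = √(707.56 + 289) = √996.56 ≈ 31.5683
R = c/2 ≈ 31.5683/2 ≈ 15.7842

R = 15.78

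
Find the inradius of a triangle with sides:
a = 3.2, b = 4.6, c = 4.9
r = Area/s where s is the semi-perimeter.
s = (3.2 + 4.6 + 4.9)/2 = 12.7/2 = 6.35
Area = √(s(s−a)(s−b)(s−c)) = √(6.35·3.15·1.75·1.45) ≈ √50.7563 ≈ 7.12435
r ≈ 7.12435/6.35 ≈ 1.12194

r = 1.122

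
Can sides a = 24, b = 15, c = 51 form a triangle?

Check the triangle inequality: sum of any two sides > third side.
a + b vs c: 24 + 15 = 39 ≤ 51  ✗
a + c vs b: 24 + 51 = 75 > 15  ✓
b + c vs a: 15 + 51 = 66 > 24  ✓

No: 24 + 15 = 39 is not > 51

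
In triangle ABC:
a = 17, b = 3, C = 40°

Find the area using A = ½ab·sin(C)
A = ½·a·b·sin(C) = ½·17·3·sin(40°)
sin(40°) ≈ 0.642788
A ≈ ½·51·0.642788 = 25.5·0.642788 ≈ 16.3911

Area = 16.39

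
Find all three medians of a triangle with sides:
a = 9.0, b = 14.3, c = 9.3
Median formula: m_a = ½√(2b² + 2c² − a²) (and cyclically). a² = 81, b² = 204.49, c² = 86.49.
m_a = ½√(2·204.49 + 2·86.49 − 81) = ½√500.96 ≈ ½·22.3821 ≈ 11.1911
m_b = ½√(2·81 + 2·86.49 − 204.49) = ½√130.49 ≈ ½·11.4232 ≈ 5.71161
m_c = ½√(2·81 + 2·204.49 − 86.49) = ½√484.49 ≈ ½·22.0111 ≈ 11.0056

m_a = 11.19, m_b = 5.712, m_c = 11.01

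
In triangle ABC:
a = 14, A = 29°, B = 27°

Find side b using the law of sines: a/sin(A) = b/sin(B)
a/sin(A) = b/sin(B)  ⇒  b = a·sin(B)/sin(A) = 14·sin(27°)/sin(29°)
sin(27°) ≈ 0.45399, sin(29°) ≈ 0.48481
b ≈ 14·0.45399/0.48481 ≈ 6.35587/0.48481 ≈ 13.11

b = 13.11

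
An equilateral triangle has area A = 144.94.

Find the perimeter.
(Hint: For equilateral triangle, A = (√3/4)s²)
A = (√3/4)s²  ⇒  s² = 4A/√3 = 4·144.94/√3 = 579.76/1.73205 ≈ 334.725
s ≈ √334.725 ≈ 18.2955
Perimeter = 3s ≈ 3·18.2955 ≈ 54.8864

Perimeter = 54.89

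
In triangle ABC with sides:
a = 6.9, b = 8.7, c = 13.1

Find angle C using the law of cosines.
c² = a² + b² − 2ab·cos(C)  ⇒  cos(C) = (a² + b² − c²)/(2ab)
cos(C) = (6.9² + 8.7² − 13.1²)/(2·6.9·8.7) = (47.61 + 75.69 − 171.61)/120.06 = -48.31/120.06 ≈ -0.402382
C = arccos(-0.402382) ≈ 113.727°

C = 113.7°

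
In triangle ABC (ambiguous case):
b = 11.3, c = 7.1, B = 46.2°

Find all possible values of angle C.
b/sin(B) = c/sin(C)  ⇒  sin(C) = c·sin(B)/b = 7.1·sin(46.2°)/11.3
sin(46.2°) ≈ 0.72176
sin(C) ≈ 7.1·0.72176/11.3 ≈ 5.1245/11.3 ≈ 0.453495
Candidate 1: C₁ = arcsin(0.453495) ≈ 26.9682°  →  A = 180° − 46.2° − 26.9682° ≈ 106.832° > 0, valid
Candidate 2: C₂ = 180° − C₁ ≈ 153.032°  →  A = 180° − 46.2° − 153.032° ≈ -19.2318° ≤ 0, not a valid triangle

C = 26.97° (one solution)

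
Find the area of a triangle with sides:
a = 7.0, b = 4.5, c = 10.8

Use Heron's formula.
s = (7.0 + 4.5 + 10.8)/2 = 22.3/2 = 11.15
s − a = 4.15, s − b = 6.65, s − c = 0.35
s(s−a)(s−b)(s−c) = 11.15·4.15·6.65·0.35 ≈ 107.699
Area = √107.699 ≈ 10.3778

Area = 10.38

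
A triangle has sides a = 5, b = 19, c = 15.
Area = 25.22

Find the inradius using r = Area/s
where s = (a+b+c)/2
s = (5 + 19 + 15)/2 = 39/2 = 19.5
r = Area/s = 25.22/19.5 ≈ 1.29333

r = 1.293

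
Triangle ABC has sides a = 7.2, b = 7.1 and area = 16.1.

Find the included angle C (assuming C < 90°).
Area = ½·a·b·sin(C)  ⇒  sin(C) = 2·Area/(a·b) = 2·16.1/(7.2·7.1) = 32.2/51.12 ≈ 0.62989
C = arcsin(0.62989) ≈ 39.042° (taking the acute solution since C < 90°)

C = 39.04°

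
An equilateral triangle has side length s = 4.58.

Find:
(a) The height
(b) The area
(a) The height splits the triangle into two 30-60-90 halves: h = s·√3/2 = 4.58·1.73205/2 ≈ 7.93279/2 ≈ 3.9664
(b) Area = (√3/4)·s² = (√3/4)·4.58² = (√3/4)·20.9764 ≈ 0.433013·20.9764 ≈ 9.08305

Height = 3.966, Area = 9.083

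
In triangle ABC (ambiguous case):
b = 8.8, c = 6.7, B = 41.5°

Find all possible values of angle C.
b/sin(B) = c/sin(C)  ⇒  sin(C) = c·sin(B)/b = 6.7·sin(41.5°)/8.8
sin(41.5°) ≈ 0.66262
sin(C) ≈ 6.7·0.66262/8.8 ≈ 4.43955/8.8 ≈ 0.504495
Candidate 1: C₁ = arcsin(0.504495) ≈ 30.2978°  →  A = 180° − 41.5° − 30.2978° ≈ 108.202° > 0, valid
Candidate 2: C₂ = 180° − C₁ ≈ 149.702°  →  A = 180° − 41.5° − 149.702° ≈ -11.2022° ≤ 0, not a valid triangle

C = 30.3° (one solution)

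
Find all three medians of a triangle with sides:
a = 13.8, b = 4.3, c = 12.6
Median formula: m_a = ½√(2b² + 2c² − a²) (and cyclically). a² = 190.44, b² = 18.49, c² = 158.76.
m_a = ½√(2·18.49 + 2·158.76 − 190.44) = ½√164.06 ≈ ½·12.8086 ≈ 6.4043
m_b = ½√(2·190.44 + 2·158.76 − 18.49) = ½√679.91 ≈ ½·26.0751 ≈ 13.0375
m_c = ½√(2·190.44 + 2·18.49 − 158.76) = ½√259.1 ≈ ½·16.0966 ≈ 8.04829

m_a = 6.404, m_b = 13.04, m_c = 8.048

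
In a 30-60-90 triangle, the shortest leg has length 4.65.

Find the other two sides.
In a 30-60-90 triangle the sides are in ratio 1 : √3 : 2 (short leg : long leg : hypotenuse).
Long leg = 4.65·√3 ≈ 4.65·1.73205 ≈ 8.05404
Hypotenuse = 2·4.65 = 9.3

Long leg = 4.65√3 = 8.054, Hypotenuse = 9.3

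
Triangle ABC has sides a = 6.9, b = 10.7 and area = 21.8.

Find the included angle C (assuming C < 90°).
Area = ½·a·b·sin(C)  ⇒  sin(C) = 2·Area/(a·b) = 2·21.8/(6.9·10.7) = 43.6/73.83 ≈ 0.590546
C = arcsin(0.590546) ≈ 36.1958° (taking the acute solution since C < 90°)

C = 36.2°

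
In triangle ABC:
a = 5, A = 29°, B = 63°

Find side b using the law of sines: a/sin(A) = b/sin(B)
a/sin(A) = b/sin(B)  ⇒  b = a·sin(B)/sin(A) = 5·sin(63°)/sin(29°)
sin(63°) ≈ 0.891007, sin(29°) ≈ 0.48481
b ≈ 5·0.891007/0.48481 ≈ 4.45503/0.48481 ≈ 9.18924

b = 9.189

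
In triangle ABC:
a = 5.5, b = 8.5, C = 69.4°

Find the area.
Two sides and the included angle (SAS): A = ½·a·b·sin(C) = ½·5.5·8.5·sin(69.4°)
sin(69.4°) ≈ 0.93606
A ≈ ½·46.75·0.93606 = 23.375·0.93606 ≈ 21.8804

Area = 21.88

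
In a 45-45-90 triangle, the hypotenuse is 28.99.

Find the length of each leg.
In a 45-45-90 triangle hypotenuse = leg·√2, so leg = hypotenuse/√2.
Leg = 28.99/√2 ≈ 28.99/1.41421 ≈ 20.499

Each leg = 20.5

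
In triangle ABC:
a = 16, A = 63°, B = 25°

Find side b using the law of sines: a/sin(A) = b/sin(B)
a/sin(A) = b/sin(B)  ⇒  b = a·sin(B)/sin(A) = 16·sin(25°)/sin(63°)
sin(25°) ≈ 0.422618, sin(63°) ≈ 0.891007
b ≈ 16·0.422618/0.891007 ≈ 6.76189/0.891007 ≈ 7.58905

b = 7.589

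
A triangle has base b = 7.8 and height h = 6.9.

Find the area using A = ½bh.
A = ½·b·h = ½·7.8·6.9 = ½·53.82 = 26.91

Area = 26.91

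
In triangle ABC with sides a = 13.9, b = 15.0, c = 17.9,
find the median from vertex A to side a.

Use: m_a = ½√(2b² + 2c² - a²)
m_a = ½√(2·15.0² + 2·17.9² − 13.9²) = ½√(2·225 + 2·320.41 − 193.21) = ½√(450 + 640.82 − 193.21) = ½√897.61
√897.61 ≈ 29.9601, so m_a ≈ 14.9801

m_a = 14.98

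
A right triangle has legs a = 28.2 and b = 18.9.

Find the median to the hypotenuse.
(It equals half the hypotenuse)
Hypotenuse c = √(a² + b²) = √(795.24 + 357.21) = √1152.45 ≈ 33.9478
Median to hypotenuse = c/2 ≈ 33.9478/2 ≈ 16.9739

Median = 16.97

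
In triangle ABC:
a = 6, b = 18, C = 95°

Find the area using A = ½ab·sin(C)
A = ½·a·b·sin(C) = ½·6·18·sin(95°)
sin(95°) ≈ 0.996195
A ≈ ½·108·0.996195 = 54·0.996195 ≈ 53.7945

Area = 53.79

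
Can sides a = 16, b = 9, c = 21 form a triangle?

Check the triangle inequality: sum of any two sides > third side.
a + b vs c: 16 + 9 = 25 > 21  ✓
a + c vs b: 16 + 21 = 37 > 9  ✓
b + c vs a: 9 + 21 = 30 > 16  ✓

Yes, triangle inequality satisfied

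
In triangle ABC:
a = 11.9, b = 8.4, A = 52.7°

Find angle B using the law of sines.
a/sin(A) = b/sin(B)  ⇒  sin(B) = b·sin(A)/a = 8.4·sin(52.7°)/11.9
sin(52.7°) ≈ 0.795473
sin(B) ≈ 8.4·0.795473/11.9 ≈ 6.68198/11.9 ≈ 0.561511
B = arcsin(0.561511) ≈ 34.1603°
(Since b ≤ a we need B ≤ A, so the obtuse alternative 180° − 34.1603° ≈ 145.84° is rejected.)

B = 34.16°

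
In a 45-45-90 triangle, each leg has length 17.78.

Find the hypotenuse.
In a 45-45-90 triangle the sides are in ratio 1 : 1 : √2, so hypotenuse = leg·√2.
Hypotenuse = 17.78·√2 ≈ 17.78·1.41421 ≈ 25.1447

Hypotenuse = 17.78√2 = 25.14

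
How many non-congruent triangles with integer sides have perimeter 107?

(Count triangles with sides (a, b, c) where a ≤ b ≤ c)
Let a ≤ b ≤ c with a + b + c = 107. The only binding inequality is a + b > c, i.e. 107 − c > c, so c < 107/2; and c ≥ 107/3 since c is the largest side.
So 36 ≤ c ≤ 53. For each c, b runs from ⌈(107 − c)/2⌉ up to c (then a = 107 − b − c satisfies 1 ≤ a ≤ b automatically), giving c − ⌈(107 − c)/2⌉ + 1 choices.
Summing over c: 1 + 3 + 4 + 6 + … + 25 + 27  (18 terms, c = 36, …, 53) = 252
Check (closed form: nearest integer to p²/48 for even p, (p+3)²/48 for odd p): (107+3)²/48 = 110²/48 = 12100/48 ≈ 252.08 → 252

252 triangles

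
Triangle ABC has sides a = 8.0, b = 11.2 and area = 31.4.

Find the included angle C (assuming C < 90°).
Area = ½·a·b·sin(C)  ⇒  sin(C) = 2·Area/(a·b) = 2·31.4/(8.0·11.2) = 62.8/89.6 ≈ 0.700893
C = arcsin(0.700893) ≈ 44.4987° (taking the acute solution since C < 90°)

C = 44.5°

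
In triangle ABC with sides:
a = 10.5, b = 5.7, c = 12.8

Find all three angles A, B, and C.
Law of cosines for each angle (a² = 110.25, b² = 32.49, c² = 163.84):
cos(A) = (b² + c² − a²)/(2bc) = (32.49 + 163.84 − 110.25)/(2·5.7·12.8) = 86.08/145.92 ≈ 0.589912  ⇒  A ≈ 53.8492°
cos(B) = (a² + c² − b²)/(2ac) = (110.25 + 163.84 − 32.49)/(2·10.5·12.8) = 241.6/268.8 ≈ 0.89881  ⇒  B ≈ 25.998°
cos(C) = (a² + b² − c²)/(2ab) = (110.25 + 32.49 − 163.84)/(2·10.5·5.7) = -21.1/119.7 ≈ -0.176274  ⇒  C ≈ 100.153°
Check: A + B + C ≈ 180°

A = 53.85°, B = 26°, C = 100.2°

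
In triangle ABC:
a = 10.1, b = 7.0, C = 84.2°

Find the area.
Two sides and the included angle (SAS): A = ½·a·b·sin(C) = ½·10.1·7.0·sin(84.2°)
sin(84.2°) ≈ 0.994881
A ≈ ½·70.7·0.994881 = 35.35·0.994881 ≈ 35.169

Area = 35.17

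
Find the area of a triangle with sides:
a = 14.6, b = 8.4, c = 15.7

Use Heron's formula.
s = (14.6 + 8.4 + 15.7)/2 = 38.7/2 = 19.35
s − a = 4.75, s − b = 10.95, s − c = 3.65
s(s−a)(s−b)(s−c) = 19.35·4.75·10.95·3.65 ≈ 3673.51
Area = √3673.51 ≈ 60.6095

Area = 60.61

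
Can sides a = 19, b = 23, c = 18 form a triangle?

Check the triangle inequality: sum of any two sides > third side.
a + b vs c: 19 + 23 = 42 > 18  ✓
a + c vs b: 19 + 18 = 37 > 23  ✓
b + c vs a: 23 + 18 = 41 > 19  ✓

Yes, triangle inequality satisfied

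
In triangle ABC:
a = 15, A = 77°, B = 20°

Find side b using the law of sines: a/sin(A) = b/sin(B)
a/sin(A) = b/sin(B)  ⇒  b = a·sin(B)/sin(A) = 15·sin(20°)/sin(77°)
sin(20°) ≈ 0.34202, sin(77°) ≈ 0.97437
b ≈ 15·0.34202/0.97437 ≈ 5.1303/0.97437 ≈ 5.26525

b = 5.265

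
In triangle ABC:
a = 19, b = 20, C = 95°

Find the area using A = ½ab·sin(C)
A = ½·a·b·sin(C) = ½·19·20·sin(95°)
sin(95°) ≈ 0.996195
A ≈ ½·380·0.996195 = 190·0.996195 ≈ 189.277

Area = 189.3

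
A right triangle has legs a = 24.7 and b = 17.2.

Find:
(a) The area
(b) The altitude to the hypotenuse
(a) The legs are perpendicular, so Area = ½·a·b = ½·24.7·17.2 = ½·424.84 = 212.42
(b) Hypotenuse c = √(a² + b²) = √(610.09 + 295.84) = √905.93 ≈ 30.0987
    Area = ½·c·h_c  ⇒  h_c = 2·Area/c = 424.84/30.0987 ≈ 14.1149

Area = 212.42, h_c = 14.11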